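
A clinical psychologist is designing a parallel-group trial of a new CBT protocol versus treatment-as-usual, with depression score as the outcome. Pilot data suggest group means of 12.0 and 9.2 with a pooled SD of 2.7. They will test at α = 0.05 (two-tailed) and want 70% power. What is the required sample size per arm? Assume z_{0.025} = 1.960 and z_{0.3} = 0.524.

n = 12 per group

Cohen's d = |M₁ − M₂| / SD_pooled = |12.0 − 9.2| / 2.7 = 2.8 / 2.7 = 1.037.
For two independent groups with equal n: n = 2·((z_{α/2} + z_β) / d)².
z_{α/2} + z_β = 1.960 + 0.524 = 2.484.
n = 2 × (2.484 / 1.037)² = 2 × 2.395² = 2 × 5.74 = 11.5.
Round up to the next whole participant.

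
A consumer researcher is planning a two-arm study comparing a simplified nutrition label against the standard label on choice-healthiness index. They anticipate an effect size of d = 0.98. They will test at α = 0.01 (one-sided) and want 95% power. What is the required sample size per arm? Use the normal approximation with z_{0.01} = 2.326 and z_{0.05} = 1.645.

For two independent groups with equal n: n = 2·((z_{α} + z_β) / d)².
z_{α} + z_β = 2.326 + 1.645 = 3.971.
n = 2 × (3.971 / 0.98)² = 2 × 4.052² = 2 × 16.42 = 32.8.
Round up to the next whole participant.

n = 33 per group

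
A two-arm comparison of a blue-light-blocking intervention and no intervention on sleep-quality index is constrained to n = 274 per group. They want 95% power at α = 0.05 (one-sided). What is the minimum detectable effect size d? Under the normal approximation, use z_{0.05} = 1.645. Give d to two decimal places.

For two independent groups of n = 274 each: d_min = (z_{α} + z_β)·√(2/n).
z-sum = 1.645 + 1.645 = 3.290.
d_min = 3.290 × √(2/274) = 3.290 × 0.0854 = 0.281.

d_min ≈ 0.28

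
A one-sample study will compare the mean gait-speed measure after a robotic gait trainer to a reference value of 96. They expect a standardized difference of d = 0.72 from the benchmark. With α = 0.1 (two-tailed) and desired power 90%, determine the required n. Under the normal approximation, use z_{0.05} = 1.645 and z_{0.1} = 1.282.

n = 17

For a one-sample test: n = ((z_{α/2} + z_β) / d)².
z_{α/2} + z_β = 1.645 + 1.282 = 2.927.
n = (2.927 / 0.72)² = 4.065² = 16.53.
Round up.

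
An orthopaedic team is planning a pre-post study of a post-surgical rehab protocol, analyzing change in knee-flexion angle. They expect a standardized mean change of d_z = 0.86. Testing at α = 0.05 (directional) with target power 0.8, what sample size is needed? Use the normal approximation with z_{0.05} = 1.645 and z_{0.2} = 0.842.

For a paired (one-sample on differences) test: n = ((z_{α} + z_β) / d)².
z_{α} + z_β = 1.645 + 0.842 = 2.487.
n = (2.487 / 0.86)² = 2.892² = 8.36.
Round up.

n = 9 pairs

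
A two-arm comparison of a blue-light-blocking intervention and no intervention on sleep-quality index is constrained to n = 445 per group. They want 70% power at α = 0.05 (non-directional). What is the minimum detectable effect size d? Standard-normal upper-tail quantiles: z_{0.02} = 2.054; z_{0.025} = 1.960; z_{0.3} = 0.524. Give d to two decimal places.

For two independent groups of n = 445 each: d_min = (z_{α/2} + z_β)·√(2/n).
z-sum = 1.960 + 0.524 = 2.484.
d_min = 2.484 × √(2/445) = 2.484 × 0.0670 = 0.167.

d_min ≈ 0.17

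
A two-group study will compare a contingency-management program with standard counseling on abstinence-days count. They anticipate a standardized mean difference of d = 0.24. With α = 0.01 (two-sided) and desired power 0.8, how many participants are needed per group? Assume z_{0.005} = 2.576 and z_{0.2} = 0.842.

For two independent groups with equal n: n = 2·((z_{α/2} + z_β) / d)².
z_{α/2} + z_β = 2.576 + 0.842 = 3.418.
n = 2 × (3.418 / 0.24)² = 2 × 14.242² = 2 × 202.83 = 405.7.
Round up to the next whole participant.

n = 406 per group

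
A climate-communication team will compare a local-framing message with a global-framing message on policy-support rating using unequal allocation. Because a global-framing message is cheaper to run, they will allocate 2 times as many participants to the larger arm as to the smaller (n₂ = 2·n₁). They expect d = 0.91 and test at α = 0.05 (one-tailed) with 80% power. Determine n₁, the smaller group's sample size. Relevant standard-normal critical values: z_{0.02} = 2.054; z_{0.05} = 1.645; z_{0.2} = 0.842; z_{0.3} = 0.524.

With allocation ratio k = n₂/n₁ = 2, Var(x̄₁−x̄₂) = σ²(1/n₁ + 1/(k·n₁)) = σ²·(k+1)/(k·n₁).
So n₁ = (1 + 1/k)·((z_{α} + z_β)/d)² = 1.500 × (2.487/0.91)².
n₁ = 1.500 × 7.47 = 11.2.
Round up: n₁ = 12, giving n₂ = 2 × 12 = 24.

n₁ = 12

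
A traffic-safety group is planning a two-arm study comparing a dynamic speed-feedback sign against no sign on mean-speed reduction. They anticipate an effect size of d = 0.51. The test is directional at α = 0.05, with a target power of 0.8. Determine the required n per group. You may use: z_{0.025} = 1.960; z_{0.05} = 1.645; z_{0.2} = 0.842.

For two independent groups with equal n: n = 2·((z_{α} + z_β) / d)².
z_{α} + z_β = 1.645 + 0.842 = 2.487.
n = 2 × (2.487 / 0.51)² = 2 × 4.876² = 2 × 23.78 = 47.6.
Round up to the next whole participant.

n = 48 per group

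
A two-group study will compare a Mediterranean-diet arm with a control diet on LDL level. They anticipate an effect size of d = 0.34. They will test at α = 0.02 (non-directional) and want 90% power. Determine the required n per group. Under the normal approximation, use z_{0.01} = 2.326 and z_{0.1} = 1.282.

n = 226 per group

For two independent groups with equal n: n = 2·((z_{α/2} + z_β) / d)².
z_{α/2} + z_β = 2.326 + 1.282 = 3.608.
n = 2 × (3.608 / 0.34)² = 2 × 10.612² = 2 × 112.61 = 225.2.
Round up to the next whole participant.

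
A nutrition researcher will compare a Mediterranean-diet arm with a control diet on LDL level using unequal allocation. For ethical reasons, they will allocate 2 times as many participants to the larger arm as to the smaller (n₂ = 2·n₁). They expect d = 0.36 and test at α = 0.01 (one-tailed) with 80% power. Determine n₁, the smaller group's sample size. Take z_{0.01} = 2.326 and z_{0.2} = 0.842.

n₁ = 117

With allocation ratio k = n₂/n₁ = 2, Var(x̄₁−x̄₂) = σ²(1/n₁ + 1/(k·n₁)) = σ²·(k+1)/(k·n₁).
So n₁ = (1 + 1/k)·((z_{α} + z_β)/d)² = 1.500 × (3.168/0.36)².
n₁ = 1.500 × 77.44 = 116.2.
Round up: n₁ = 117, giving n₂ = 2 × 117 = 234.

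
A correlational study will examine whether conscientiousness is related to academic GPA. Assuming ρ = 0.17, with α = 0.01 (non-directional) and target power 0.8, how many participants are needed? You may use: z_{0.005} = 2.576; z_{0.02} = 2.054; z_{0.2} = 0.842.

Fisher's z: C = ½·ln((1+r)/(1−r)) = ½·ln(1.4096) = 0.1717.
n = ((z_{α/2} + z_β)/C)² + 3.
(2.576 + 0.842) / 0.1717 = 3.418 / 0.1717 = 19.907.
n = 19.907² + 3 = 396.28 + 3 = 399.3.
Round up.

n = 400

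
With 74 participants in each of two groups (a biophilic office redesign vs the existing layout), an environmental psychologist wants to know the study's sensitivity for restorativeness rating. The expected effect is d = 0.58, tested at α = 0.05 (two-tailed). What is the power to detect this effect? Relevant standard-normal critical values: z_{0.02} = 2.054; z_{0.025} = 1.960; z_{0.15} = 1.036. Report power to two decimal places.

power ≈ 0.94

For two equal groups, power = Φ(d·√(n/2) − z_{α/2}).
d·√(n/2) = 0.58 × √(74/2) = 0.58 × 6.083 = 3.528.
z_β = 3.528 − 1.960 = 1.568.
Power = Φ(1.568) = 0.942.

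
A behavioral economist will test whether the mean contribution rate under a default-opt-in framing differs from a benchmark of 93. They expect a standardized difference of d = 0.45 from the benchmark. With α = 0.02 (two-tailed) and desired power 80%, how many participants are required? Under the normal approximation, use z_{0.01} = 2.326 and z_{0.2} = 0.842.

For a one-sample test: n = ((z_{α/2} + z_β) / d)².
z_{α/2} + z_β = 2.326 + 0.842 = 3.168.
n = (3.168 / 0.45)² = 7.040² = 49.56.
Round up.

n = 50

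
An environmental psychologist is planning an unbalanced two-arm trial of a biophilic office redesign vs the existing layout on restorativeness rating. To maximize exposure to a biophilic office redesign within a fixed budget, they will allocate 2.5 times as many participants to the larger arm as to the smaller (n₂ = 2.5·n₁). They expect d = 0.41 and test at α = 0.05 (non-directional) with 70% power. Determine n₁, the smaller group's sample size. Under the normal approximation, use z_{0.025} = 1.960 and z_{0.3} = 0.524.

With allocation ratio k = n₂/n₁ = 2.5, Var(x̄₁−x̄₂) = σ²(1/n₁ + 1/(k·n₁)) = σ²·(k+1)/(k·n₁).
So n₁ = (1 + 1/k)·((z_{α/2} + z_β)/d)² = 1.400 × (2.484/0.41)².
n₁ = 1.400 × 36.71 = 51.4.
Round up: n₁ = 52, giving n₂ = 2.5 × 52 = 130.

n₁ = 52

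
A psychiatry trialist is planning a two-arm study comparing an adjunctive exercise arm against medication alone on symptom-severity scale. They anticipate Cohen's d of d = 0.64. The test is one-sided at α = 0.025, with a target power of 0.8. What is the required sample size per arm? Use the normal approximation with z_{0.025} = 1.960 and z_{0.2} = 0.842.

n = 39 per group

For two independent groups with equal n: n = 2·((z_{α} + z_β) / d)².
z_{α} + z_β = 1.960 + 0.842 = 2.802.
n = 2 × (2.802 / 0.64)² = 2 × 4.378² = 2 × 19.17 = 38.3.
Round up to the next whole participant.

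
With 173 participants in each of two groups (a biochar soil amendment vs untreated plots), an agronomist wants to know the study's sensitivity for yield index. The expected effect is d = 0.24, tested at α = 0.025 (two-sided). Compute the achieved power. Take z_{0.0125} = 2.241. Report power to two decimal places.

For two equal groups, power = Φ(d·√(n/2) − z_{α/2}).
d·√(n/2) = 0.24 × √(173/2) = 0.24 × 9.301 = 2.232.
z_β = 2.232 − 2.241 = -0.009.
Power = Φ(-0.009) = 0.496.

power ≈ 0.50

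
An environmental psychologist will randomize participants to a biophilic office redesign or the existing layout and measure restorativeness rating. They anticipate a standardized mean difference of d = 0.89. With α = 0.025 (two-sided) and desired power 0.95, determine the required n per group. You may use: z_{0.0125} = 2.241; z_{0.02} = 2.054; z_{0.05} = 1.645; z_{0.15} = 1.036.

n = 39 per group

For two independent groups with equal n: n = 2·((z_{α/2} + z_β) / d)².
z_{α/2} + z_β = 2.241 + 1.645 = 3.886.
n = 2 × (3.886 / 0.89)² = 2 × 4.366² = 2 × 19.06 = 38.1.
Round up to the next whole participant.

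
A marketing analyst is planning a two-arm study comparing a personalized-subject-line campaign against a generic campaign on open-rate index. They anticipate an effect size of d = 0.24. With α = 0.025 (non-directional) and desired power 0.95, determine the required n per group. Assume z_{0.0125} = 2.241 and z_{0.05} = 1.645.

n = 525 per group

For two independent groups with equal n: n = 2·((z_{α/2} + z_β) / d)².
z_{α/2} + z_β = 2.241 + 1.645 = 3.886.
n = 2 × (3.886 / 0.24)² = 2 × 16.192² = 2 × 262.17 = 524.3.
Round up to the next whole participant.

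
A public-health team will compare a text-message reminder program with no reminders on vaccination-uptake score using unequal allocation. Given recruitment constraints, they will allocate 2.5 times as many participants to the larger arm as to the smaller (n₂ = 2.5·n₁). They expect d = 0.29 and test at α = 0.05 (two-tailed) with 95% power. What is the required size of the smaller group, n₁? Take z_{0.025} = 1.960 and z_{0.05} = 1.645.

With allocation ratio k = n₂/n₁ = 2.5, Var(x̄₁−x̄₂) = σ²(1/n₁ + 1/(k·n₁)) = σ²·(k+1)/(k·n₁).
So n₁ = (1 + 1/k)·((z_{α/2} + z_β)/d)² = 1.400 × (3.605/0.29)².
n₁ = 1.400 × 154.53 = 216.3.
Round up: n₁ = 217, giving n₂ = ⌈2.5 × 217⌉ = ⌈542.5⌉ = 543.

n₁ = 217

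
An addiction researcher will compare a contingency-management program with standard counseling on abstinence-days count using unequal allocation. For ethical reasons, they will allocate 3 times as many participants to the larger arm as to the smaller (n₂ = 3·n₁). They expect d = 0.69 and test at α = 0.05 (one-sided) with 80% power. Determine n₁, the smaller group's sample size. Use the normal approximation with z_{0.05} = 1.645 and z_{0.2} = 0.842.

With allocation ratio k = n₂/n₁ = 3, Var(x̄₁−x̄₂) = σ²(1/n₁ + 1/(k·n₁)) = σ²·(k+1)/(k·n₁).
So n₁ = (1 + 1/k)·((z_{α} + z_β)/d)² = 1.333 × (2.487/0.69)².
n₁ = 1.333 × 12.99 = 17.3.
Round up: n₁ = 18, giving n₂ = 3 × 18 = 54.

n₁ = 18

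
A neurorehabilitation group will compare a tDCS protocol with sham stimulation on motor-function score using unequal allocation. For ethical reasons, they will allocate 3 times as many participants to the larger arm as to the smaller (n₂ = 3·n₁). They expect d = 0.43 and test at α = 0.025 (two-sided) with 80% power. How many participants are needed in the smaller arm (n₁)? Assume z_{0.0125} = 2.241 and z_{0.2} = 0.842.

n₁ = 69

With allocation ratio k = n₂/n₁ = 3, Var(x̄₁−x̄₂) = σ²(1/n₁ + 1/(k·n₁)) = σ²·(k+1)/(k·n₁).
So n₁ = (1 + 1/k)·((z_{α/2} + z_β)/d)² = 1.333 × (3.083/0.43)².
n₁ = 1.333 × 51.41 = 68.5.
Round up: n₁ = 69, giving n₂ = 3 × 69 = 207.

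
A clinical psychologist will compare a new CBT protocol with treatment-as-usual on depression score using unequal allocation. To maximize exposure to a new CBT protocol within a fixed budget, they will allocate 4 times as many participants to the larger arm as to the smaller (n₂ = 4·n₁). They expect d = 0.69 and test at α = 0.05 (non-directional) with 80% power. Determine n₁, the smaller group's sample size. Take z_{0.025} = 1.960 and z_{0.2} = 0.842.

With allocation ratio k = n₂/n₁ = 4, Var(x̄₁−x̄₂) = σ²(1/n₁ + 1/(k·n₁)) = σ²·(k+1)/(k·n₁).
So n₁ = (1 + 1/k)·((z_{α/2} + z_β)/d)² = 1.250 × (2.802/0.69)².
n₁ = 1.250 × 16.49 = 20.6.
Round up: n₁ = 21, giving n₂ = 4 × 21 = 84.

n₁ = 21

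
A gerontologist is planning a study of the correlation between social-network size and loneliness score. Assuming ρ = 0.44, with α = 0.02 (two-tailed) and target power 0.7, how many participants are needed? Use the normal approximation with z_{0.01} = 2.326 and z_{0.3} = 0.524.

Fisher's z: C = ½·ln((1+r)/(1−r)) = ½·ln(2.5714) = 0.4722.
n = ((z_{α/2} + z_β)/C)² + 3.
(2.326 + 0.524) / 0.4722 = 2.850 / 0.4722 = 6.036.
n = 6.036² + 3 = 36.43 + 3 = 39.4.
Round up.

n = 40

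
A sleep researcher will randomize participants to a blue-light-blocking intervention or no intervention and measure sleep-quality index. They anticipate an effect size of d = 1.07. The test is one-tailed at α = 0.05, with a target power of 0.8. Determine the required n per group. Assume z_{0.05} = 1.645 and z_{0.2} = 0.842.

For two independent groups with equal n: n = 2·((z_{α} + z_β) / d)².
z_{α} + z_β = 1.645 + 0.842 = 2.487.
n = 2 × (2.487 / 1.07)² = 2 × 2.324² = 2 × 5.40 = 10.8.
Round up to the next whole participant.

n = 11 per group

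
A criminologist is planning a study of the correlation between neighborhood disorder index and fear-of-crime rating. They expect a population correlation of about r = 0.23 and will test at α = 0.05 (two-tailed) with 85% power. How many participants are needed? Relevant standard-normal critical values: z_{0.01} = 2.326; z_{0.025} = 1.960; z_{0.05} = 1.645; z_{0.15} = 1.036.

n = 167

Fisher's z: C = ½·ln((1+r)/(1−r)) = ½·ln(1.5974) = 0.2342.
n = ((z_{α/2} + z_β)/C)² + 3.
(1.960 + 1.036) / 0.2342 = 2.996 / 0.2342 = 12.792.
n = 12.792² + 3 = 163.65 + 3 = 166.6.
Round up.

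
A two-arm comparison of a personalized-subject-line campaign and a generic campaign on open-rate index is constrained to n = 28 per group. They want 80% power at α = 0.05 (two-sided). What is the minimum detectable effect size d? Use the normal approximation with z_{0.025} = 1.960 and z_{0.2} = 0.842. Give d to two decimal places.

d_min ≈ 0.75

For two independent groups of n = 28 each: d_min = (z_{α/2} + z_β)·√(2/n).
z-sum = 1.960 + 0.842 = 2.802.
d_min = 2.802 × √(2/28) = 2.802 × 0.2673 = 0.749.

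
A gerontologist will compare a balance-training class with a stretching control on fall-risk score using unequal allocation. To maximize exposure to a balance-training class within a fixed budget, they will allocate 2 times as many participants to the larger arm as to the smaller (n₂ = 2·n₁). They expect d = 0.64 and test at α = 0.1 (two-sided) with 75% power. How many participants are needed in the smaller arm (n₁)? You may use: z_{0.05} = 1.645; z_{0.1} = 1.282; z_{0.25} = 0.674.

With allocation ratio k = n₂/n₁ = 2, Var(x̄₁−x̄₂) = σ²(1/n₁ + 1/(k·n₁)) = σ²·(k+1)/(k·n₁).
So n₁ = (1 + 1/k)·((z_{α/2} + z_β)/d)² = 1.500 × (2.319/0.64)².
n₁ = 1.500 × 13.13 = 19.7.
Round up: n₁ = 20, giving n₂ = 2 × 20 = 40.

n₁ = 20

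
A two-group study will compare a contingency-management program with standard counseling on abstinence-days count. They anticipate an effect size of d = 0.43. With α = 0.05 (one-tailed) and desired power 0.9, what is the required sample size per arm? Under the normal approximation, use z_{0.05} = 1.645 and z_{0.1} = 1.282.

For two independent groups with equal n: n = 2·((z_{α} + z_β) / d)².
z_{α} + z_β = 1.645 + 1.282 = 2.927.
n = 2 × (2.927 / 0.43)² = 2 × 6.807² = 2 × 46.33 = 92.7.
Round up to the next whole participant.

n = 93 per group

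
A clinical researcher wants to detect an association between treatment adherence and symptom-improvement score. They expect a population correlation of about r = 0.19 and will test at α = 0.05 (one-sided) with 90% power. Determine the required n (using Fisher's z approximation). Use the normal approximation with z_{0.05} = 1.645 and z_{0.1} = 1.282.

n = 235

Fisher's z: C = ½·ln((1+r)/(1−r)) = ½·ln(1.4691) = 0.1923.
n = ((z_{α} + z_β)/C)² + 3.
(1.645 + 1.282) / 0.1923 = 2.927 / 0.1923 = 15.221.
n = 15.221² + 3 = 231.68 + 3 = 234.7.
Round up.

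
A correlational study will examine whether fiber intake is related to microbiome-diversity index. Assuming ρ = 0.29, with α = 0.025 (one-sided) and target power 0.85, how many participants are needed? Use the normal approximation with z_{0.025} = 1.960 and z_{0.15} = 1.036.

n = 104

Fisher's z: C = ½·ln((1+r)/(1−r)) = ½·ln(1.8169) = 0.2986.
n = ((z_{α} + z_β)/C)² + 3.
(1.960 + 1.036) / 0.2986 = 2.996 / 0.2986 = 10.033.
n = 10.033² + 3 = 100.67 + 3 = 103.7.
Round up.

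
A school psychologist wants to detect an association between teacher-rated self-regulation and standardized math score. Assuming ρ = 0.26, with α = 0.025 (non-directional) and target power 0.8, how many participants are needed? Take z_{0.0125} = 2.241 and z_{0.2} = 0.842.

n = 138

Fisher's z: C = ½·ln((1+r)/(1−r)) = ½·ln(1.7027) = 0.2661.
n = ((z_{α/2} + z_β)/C)² + 3.
(2.241 + 0.842) / 0.2661 = 3.083 / 0.2661 = 11.586.
n = 11.586² + 3 = 134.23 + 3 = 137.2.
Round up.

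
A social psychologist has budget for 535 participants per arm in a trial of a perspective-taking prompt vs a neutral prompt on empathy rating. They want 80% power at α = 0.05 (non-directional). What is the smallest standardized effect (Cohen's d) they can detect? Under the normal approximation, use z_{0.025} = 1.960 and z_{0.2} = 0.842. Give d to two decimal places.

For two independent groups of n = 535 each: d_min = (z_{α/2} + z_β)·√(2/n).
z-sum = 1.960 + 0.842 = 2.802.
d_min = 2.802 × √(2/535) = 2.802 × 0.0611 = 0.171.

d_min ≈ 0.17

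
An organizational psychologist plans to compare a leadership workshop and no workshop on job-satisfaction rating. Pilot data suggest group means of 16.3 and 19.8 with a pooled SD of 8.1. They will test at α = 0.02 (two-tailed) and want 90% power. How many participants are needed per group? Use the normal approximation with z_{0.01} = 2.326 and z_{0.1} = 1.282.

Cohen's d = |M₁ − M₂| / SD_pooled = |16.3 − 19.8| / 8.1 = 3.5 / 8.1 = 0.432.
For two independent groups with equal n: n = 2·((z_{α/2} + z_β) / d)².
z_{α/2} + z_β = 2.326 + 1.282 = 3.608.
n = 2 × (3.608 / 0.432)² = 2 × 8.352² = 2 × 69.75 = 139.5.
Round up to the next whole participant.

n = 140 per group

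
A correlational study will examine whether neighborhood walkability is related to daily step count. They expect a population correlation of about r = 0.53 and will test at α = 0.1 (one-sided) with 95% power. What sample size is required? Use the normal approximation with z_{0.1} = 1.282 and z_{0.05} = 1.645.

Fisher's z: C = ½·ln((1+r)/(1−r)) = ½·ln(3.2553) = 0.5901.
n = ((z_{α} + z_β)/C)² + 3.
(1.282 + 1.645) / 0.5901 = 2.927 / 0.5901 = 4.960.
n = 4.960² + 3 = 24.60 + 3 = 27.6.
Round up.

n = 28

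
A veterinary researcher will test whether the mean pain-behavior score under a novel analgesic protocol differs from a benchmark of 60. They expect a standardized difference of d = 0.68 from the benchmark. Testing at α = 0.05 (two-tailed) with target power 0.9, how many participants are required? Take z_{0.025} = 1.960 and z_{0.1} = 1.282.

For a one-sample test: n = ((z_{α/2} + z_β) / d)².
z_{α/2} + z_β = 1.960 + 1.282 = 3.242.
n = (3.242 / 0.68)² = 4.768² = 22.73.
Round up.

n = 23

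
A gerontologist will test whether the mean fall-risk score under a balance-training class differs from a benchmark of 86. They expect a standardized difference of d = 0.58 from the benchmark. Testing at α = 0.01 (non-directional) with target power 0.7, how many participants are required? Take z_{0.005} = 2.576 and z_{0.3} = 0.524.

n = 29

For a one-sample test: n = ((z_{α/2} + z_β) / d)².
z_{α/2} + z_β = 2.576 + 0.524 = 3.100.
n = (3.100 / 0.58)² = 5.345² = 28.57.
Round up.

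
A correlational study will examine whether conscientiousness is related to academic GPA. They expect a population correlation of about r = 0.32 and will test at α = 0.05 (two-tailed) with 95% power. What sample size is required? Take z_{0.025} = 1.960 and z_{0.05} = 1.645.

Fisher's z: C = ½·ln((1+r)/(1−r)) = ½·ln(1.9412) = 0.3316.
n = ((z_{α/2} + z_β)/C)² + 3.
(1.960 + 1.645) / 0.3316 = 3.605 / 0.3316 = 10.872.
n = 10.872² + 3 = 118.19 + 3 = 121.2.
Round up.

n = 122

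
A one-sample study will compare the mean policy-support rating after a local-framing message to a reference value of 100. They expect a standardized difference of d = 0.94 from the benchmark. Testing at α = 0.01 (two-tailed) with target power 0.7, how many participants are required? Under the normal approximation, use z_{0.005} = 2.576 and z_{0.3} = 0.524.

For a one-sample test: n = ((z_{α/2} + z_β) / d)².
z_{α/2} + z_β = 2.576 + 0.524 = 3.100.
n = (3.100 / 0.94)² = 3.298² = 10.88.
Round up.

n = 11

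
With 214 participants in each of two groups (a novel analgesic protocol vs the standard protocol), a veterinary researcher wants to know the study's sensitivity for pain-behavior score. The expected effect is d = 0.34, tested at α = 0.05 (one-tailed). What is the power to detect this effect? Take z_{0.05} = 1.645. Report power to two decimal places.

power ≈ 0.97

For two equal groups, power = Φ(d·√(n/2) − z_{α}).
d·√(n/2) = 0.34 × √(214/2) = 0.34 × 10.344 = 3.517.
z_β = 3.517 − 1.645 = 1.872.
Power = Φ(1.872) = 0.969.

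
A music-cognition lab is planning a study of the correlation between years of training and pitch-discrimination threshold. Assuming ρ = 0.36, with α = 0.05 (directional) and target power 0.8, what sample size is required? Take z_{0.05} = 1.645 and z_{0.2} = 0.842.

Fisher's z: C = ½·ln((1+r)/(1−r)) = ½·ln(2.1250) = 0.3769.
n = ((z_{α} + z_β)/C)² + 3.
(1.645 + 0.842) / 0.3769 = 2.487 / 0.3769 = 6.599.
n = 6.599² + 3 = 43.54 + 3 = 46.5.
Round up.

n = 47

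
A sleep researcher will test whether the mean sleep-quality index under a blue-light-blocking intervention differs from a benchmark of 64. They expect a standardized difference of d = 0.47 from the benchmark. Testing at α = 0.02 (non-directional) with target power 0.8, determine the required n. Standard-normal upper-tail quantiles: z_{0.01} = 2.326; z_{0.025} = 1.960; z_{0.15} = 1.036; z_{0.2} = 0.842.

For a one-sample test: n = ((z_{α/2} + z_β) / d)².
z_{α/2} + z_β = 2.326 + 0.842 = 3.168.
n = (3.168 / 0.47)² = 6.740² = 45.43.
Round up.

n = 46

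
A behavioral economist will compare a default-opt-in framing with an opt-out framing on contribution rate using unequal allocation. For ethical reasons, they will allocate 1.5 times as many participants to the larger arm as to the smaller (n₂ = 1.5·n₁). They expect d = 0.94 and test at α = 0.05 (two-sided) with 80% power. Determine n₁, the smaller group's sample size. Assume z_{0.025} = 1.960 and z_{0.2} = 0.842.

With allocation ratio k = n₂/n₁ = 1.5, Var(x̄₁−x̄₂) = σ²(1/n₁ + 1/(k·n₁)) = σ²·(k+1)/(k·n₁).
So n₁ = (1 + 1/k)·((z_{α/2} + z_β)/d)² = 1.667 × (2.802/0.94)².
n₁ = 1.667 × 8.89 = 14.8.
Round up: n₁ = 15, giving n₂ = ⌈1.5 × 15⌉ = ⌈22.5⌉ = 23.

n₁ = 15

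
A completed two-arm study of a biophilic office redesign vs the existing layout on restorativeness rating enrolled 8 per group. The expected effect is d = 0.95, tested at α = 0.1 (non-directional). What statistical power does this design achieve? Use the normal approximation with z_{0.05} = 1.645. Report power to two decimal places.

For two equal groups, power = Φ(d·√(n/2) − z_{α/2}).
d·√(n/2) = 0.95 × √(8/2) = 0.95 × 2.000 = 1.900.
z_β = 1.900 − 1.645 = 0.255.
Power = Φ(0.255) = 0.601.

power ≈ 0.60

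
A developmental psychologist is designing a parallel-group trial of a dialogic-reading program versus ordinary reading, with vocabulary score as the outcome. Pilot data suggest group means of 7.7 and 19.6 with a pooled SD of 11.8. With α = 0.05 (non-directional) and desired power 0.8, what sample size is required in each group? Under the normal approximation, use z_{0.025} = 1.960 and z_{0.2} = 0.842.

n = 16 per group

Cohen's d = |M₁ − M₂| / SD_pooled = |7.7 − 19.6| / 11.8 = 11.9 / 11.8 = 1.008.
For two independent groups with equal n: n = 2·((z_{α/2} + z_β) / d)².
z_{α/2} + z_β = 1.960 + 0.842 = 2.802.
n = 2 × (2.802 / 1.008)² = 2 × 2.780² = 2 × 7.73 = 15.5.
Round up to the next whole participant.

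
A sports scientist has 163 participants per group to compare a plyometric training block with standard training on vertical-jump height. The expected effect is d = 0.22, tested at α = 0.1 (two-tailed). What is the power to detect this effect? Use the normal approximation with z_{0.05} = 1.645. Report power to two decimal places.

power ≈ 0.63

For two equal groups, power = Φ(d·√(n/2) − z_{α/2}).
d·√(n/2) = 0.22 × √(163/2) = 0.22 × 9.028 = 1.986.
z_β = 1.986 − 1.645 = 0.341.
Power = Φ(0.341) = 0.633.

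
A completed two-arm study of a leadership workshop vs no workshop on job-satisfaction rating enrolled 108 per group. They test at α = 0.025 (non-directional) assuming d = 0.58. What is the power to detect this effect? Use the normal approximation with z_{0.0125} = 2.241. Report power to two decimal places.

For two equal groups, power = Φ(d·√(n/2) − z_{α/2}).
d·√(n/2) = 0.58 × √(108/2) = 0.58 × 7.348 = 4.262.
z_β = 4.262 − 2.241 = 2.021.
Power = Φ(2.021) = 0.978.

power ≈ 0.98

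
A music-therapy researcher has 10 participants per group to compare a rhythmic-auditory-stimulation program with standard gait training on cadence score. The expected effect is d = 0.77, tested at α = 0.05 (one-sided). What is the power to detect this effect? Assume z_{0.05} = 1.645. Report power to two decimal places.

For two equal groups, power = Φ(d·√(n/2) − z_{α}).
d·√(n/2) = 0.77 × √(10/2) = 0.77 × 2.236 = 1.722.
z_β = 1.722 − 1.645 = 0.077.
Power = Φ(0.077) = 0.531.

power ≈ 0.53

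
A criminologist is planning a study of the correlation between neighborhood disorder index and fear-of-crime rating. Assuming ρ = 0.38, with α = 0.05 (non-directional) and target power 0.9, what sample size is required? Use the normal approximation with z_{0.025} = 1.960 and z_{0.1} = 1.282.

Fisher's z: C = ½·ln((1+r)/(1−r)) = ½·ln(2.2258) = 0.4001.
n = ((z_{α/2} + z_β)/C)² + 3.
(1.960 + 1.282) / 0.4001 = 3.242 / 0.4001 = 8.103.
n = 8.103² + 3 = 65.66 + 3 = 68.7.
Round up.

n = 69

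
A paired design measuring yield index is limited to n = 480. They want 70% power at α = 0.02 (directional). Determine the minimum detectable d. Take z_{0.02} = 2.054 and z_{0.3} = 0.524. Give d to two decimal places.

d_min ≈ 0.12

For a single sample (or paired design) of n = 480: d_min = (z_{α} + z_β)/√n.
z-sum = 2.054 + 0.524 = 2.578.
d_min = 2.578 / √480 = 2.578 / 21.909 = 0.118.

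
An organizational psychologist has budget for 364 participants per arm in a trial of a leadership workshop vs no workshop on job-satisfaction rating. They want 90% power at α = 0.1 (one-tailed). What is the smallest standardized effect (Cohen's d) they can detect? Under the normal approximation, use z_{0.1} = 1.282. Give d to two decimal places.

For two independent groups of n = 364 each: d_min = (z_{α} + z_β)·√(2/n).
z-sum = 1.282 + 1.282 = 2.564.
d_min = 2.564 × √(2/364) = 2.564 × 0.0741 = 0.190.

d_min ≈ 0.19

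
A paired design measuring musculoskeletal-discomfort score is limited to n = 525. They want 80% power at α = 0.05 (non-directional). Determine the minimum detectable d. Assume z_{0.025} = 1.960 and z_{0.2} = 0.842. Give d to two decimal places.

d_min ≈ 0.12

For a single sample (or paired design) of n = 525: d_min = (z_{α/2} + z_β)/√n.
z-sum = 1.960 + 0.842 = 2.802.
d_min = 2.802 / √525 = 2.802 / 22.913 = 0.122.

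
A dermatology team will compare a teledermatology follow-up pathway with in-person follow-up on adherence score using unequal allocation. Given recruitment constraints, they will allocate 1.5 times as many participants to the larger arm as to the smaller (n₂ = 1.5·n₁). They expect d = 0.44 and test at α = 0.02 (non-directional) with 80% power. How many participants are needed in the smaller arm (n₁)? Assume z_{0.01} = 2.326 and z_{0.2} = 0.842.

n₁ = 87

With allocation ratio k = n₂/n₁ = 1.5, Var(x̄₁−x̄₂) = σ²(1/n₁ + 1/(k·n₁)) = σ²·(k+1)/(k·n₁).
So n₁ = (1 + 1/k)·((z_{α/2} + z_β)/d)² = 1.667 × (3.168/0.44)².
n₁ = 1.667 × 51.84 = 86.4.
Round up: n₁ = 87, giving n₂ = ⌈1.5 × 87⌉ = ⌈130.5⌉ = 131.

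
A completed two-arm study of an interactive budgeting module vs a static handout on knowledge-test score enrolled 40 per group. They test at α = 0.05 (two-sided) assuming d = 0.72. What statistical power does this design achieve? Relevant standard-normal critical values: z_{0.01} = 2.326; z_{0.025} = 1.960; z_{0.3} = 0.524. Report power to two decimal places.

For two equal groups, power = Φ(d·√(n/2) − z_{α/2}).
d·√(n/2) = 0.72 × √(40/2) = 0.72 × 4.472 = 3.220.
z_β = 3.220 − 1.960 = 1.260.
Power = Φ(1.260) = 0.896.

power ≈ 0.90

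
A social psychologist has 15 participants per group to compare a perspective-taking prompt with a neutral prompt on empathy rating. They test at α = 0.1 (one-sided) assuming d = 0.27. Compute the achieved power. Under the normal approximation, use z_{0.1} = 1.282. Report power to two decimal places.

power ≈ 0.29

For two equal groups, power = Φ(d·√(n/2) − z_{α}).
d·√(n/2) = 0.27 × √(15/2) = 0.27 × 2.739 = 0.739.
z_β = 0.739 − 1.282 = -0.543.
Power = Φ(-0.543) = 0.294.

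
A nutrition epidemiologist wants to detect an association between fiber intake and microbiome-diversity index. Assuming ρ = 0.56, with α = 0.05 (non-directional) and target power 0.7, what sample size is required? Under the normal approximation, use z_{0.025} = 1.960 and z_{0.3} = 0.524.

Fisher's z: C = ½·ln((1+r)/(1−r)) = ½·ln(3.5455) = 0.6328.
n = ((z_{α/2} + z_β)/C)² + 3.
(1.960 + 0.524) / 0.6328 = 2.484 / 0.6328 = 3.925.
n = 3.925² + 3 = 15.41 + 3 = 18.4.
Round up.

n = 19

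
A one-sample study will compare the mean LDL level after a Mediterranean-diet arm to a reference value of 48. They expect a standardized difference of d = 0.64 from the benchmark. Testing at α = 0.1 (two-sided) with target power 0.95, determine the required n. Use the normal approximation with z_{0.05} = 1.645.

For a one-sample test: n = ((z_{α/2} + z_β) / d)².
z_{α/2} + z_β = 1.645 + 1.645 = 3.290.
n = (3.290 / 0.64)² = 5.141² = 26.43.
Round up.

n = 27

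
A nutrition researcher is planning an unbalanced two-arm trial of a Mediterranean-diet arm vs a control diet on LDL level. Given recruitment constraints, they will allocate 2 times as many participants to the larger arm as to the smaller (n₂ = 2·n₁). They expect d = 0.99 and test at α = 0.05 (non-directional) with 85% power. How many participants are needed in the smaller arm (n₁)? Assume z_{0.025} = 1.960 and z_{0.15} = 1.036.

n₁ = 14

With allocation ratio k = n₂/n₁ = 2, Var(x̄₁−x̄₂) = σ²(1/n₁ + 1/(k·n₁)) = σ²·(k+1)/(k·n₁).
So n₁ = (1 + 1/k)·((z_{α/2} + z_β)/d)² = 1.500 × (2.996/0.99)².
n₁ = 1.500 × 9.16 = 13.7.
Round up: n₁ = 14, giving n₂ = 2 × 14 = 28.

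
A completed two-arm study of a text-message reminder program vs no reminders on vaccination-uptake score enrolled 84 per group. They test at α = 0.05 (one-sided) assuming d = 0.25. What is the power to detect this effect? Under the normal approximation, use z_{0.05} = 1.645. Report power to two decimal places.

For two equal groups, power = Φ(d·√(n/2) − z_{α}).
d·√(n/2) = 0.25 × √(84/2) = 0.25 × 6.481 = 1.620.
z_β = 1.620 − 1.645 = -0.025.
Power = Φ(-0.025) = 0.490.

power ≈ 0.49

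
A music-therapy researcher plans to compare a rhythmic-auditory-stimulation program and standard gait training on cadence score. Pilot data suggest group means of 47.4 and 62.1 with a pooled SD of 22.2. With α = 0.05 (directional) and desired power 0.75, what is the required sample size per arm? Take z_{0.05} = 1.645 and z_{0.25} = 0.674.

Cohen's d = |M₁ − M₂| / SD_pooled = |47.4 − 62.1| / 22.2 = 14.7 / 22.2 = 0.662.
For two independent groups with equal n: n = 2·((z_{α} + z_β) / d)².
z_{α} + z_β = 1.645 + 0.674 = 2.319.
n = 2 × (2.319 / 0.662)² = 2 × 3.503² = 2 × 12.27 = 24.5.
Round up to the next whole participant.

n = 25 per group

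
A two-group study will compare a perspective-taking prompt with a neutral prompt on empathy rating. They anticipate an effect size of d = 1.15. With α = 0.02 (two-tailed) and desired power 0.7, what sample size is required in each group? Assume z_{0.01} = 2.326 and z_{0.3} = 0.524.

n = 13 per group

For two independent groups with equal n: n = 2·((z_{α/2} + z_β) / d)².
z_{α/2} + z_β = 2.326 + 0.524 = 2.850.
n = 2 × (2.850 / 1.15)² = 2 × 2.478² = 2 × 6.14 = 12.3.
Round up to the next whole participant.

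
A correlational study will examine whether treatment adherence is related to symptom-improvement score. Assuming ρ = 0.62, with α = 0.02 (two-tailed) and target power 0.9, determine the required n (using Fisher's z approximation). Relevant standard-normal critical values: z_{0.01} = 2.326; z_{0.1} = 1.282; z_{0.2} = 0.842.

Fisher's z: C = ½·ln((1+r)/(1−r)) = ½·ln(4.2632) = 0.7250.
n = ((z_{α/2} + z_β)/C)² + 3.
(2.326 + 1.282) / 0.7250 = 3.608 / 0.7250 = 4.977.
n = 4.977² + 3 = 24.77 + 3 = 27.8.
Round up.

n = 28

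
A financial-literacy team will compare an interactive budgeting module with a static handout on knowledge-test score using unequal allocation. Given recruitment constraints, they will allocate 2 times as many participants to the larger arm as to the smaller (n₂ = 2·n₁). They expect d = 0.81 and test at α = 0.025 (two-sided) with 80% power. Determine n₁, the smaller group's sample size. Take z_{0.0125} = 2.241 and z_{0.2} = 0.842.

n₁ = 22

With allocation ratio k = n₂/n₁ = 2, Var(x̄₁−x̄₂) = σ²(1/n₁ + 1/(k·n₁)) = σ²·(k+1)/(k·n₁).
So n₁ = (1 + 1/k)·((z_{α/2} + z_β)/d)² = 1.500 × (3.083/0.81)².
n₁ = 1.500 × 14.49 = 21.7.
Round up: n₁ = 22, giving n₂ = 2 × 22 = 44.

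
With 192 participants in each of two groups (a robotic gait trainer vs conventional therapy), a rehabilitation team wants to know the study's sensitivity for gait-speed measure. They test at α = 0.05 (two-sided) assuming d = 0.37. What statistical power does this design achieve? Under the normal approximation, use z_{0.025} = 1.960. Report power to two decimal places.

power ≈ 0.95

For two equal groups, power = Φ(d·√(n/2) − z_{α/2}).
d·√(n/2) = 0.37 × √(192/2) = 0.37 × 9.798 = 3.625.
z_β = 3.625 − 1.960 = 1.665.
Power = Φ(1.665) = 0.952.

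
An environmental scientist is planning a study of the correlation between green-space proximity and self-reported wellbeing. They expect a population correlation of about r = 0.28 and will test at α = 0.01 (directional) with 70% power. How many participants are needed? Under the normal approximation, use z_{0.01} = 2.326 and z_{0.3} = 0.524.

Fisher's z: C = ½·ln((1+r)/(1−r)) = ½·ln(1.7778) = 0.2877.
n = ((z_{α} + z_β)/C)² + 3.
(2.326 + 0.524) / 0.2877 = 2.850 / 0.2877 = 9.906.
n = 9.906² + 3 = 98.13 + 3 = 101.1.
Round up.

n = 102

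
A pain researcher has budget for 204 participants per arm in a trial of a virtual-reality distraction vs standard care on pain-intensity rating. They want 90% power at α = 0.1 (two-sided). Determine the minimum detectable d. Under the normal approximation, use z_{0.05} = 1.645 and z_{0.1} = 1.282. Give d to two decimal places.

For two independent groups of n = 204 each: d_min = (z_{α/2} + z_β)·√(2/n).
z-sum = 1.645 + 1.282 = 2.927.
d_min = 2.927 × √(2/204) = 2.927 × 0.0990 = 0.290.

d_min ≈ 0.29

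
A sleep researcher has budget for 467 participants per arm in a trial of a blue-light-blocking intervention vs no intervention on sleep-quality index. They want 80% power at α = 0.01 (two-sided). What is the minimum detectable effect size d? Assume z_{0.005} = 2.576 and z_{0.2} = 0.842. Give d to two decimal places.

For two independent groups of n = 467 each: d_min = (z_{α/2} + z_β)·√(2/n).
z-sum = 2.576 + 0.842 = 3.418.
d_min = 3.418 × √(2/467) = 3.418 × 0.0654 = 0.224.

d_min ≈ 0.22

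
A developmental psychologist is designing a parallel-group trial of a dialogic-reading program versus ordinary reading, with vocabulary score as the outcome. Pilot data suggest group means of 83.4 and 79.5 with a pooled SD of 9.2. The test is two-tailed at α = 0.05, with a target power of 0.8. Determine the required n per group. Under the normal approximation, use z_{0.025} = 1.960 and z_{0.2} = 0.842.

n = 88 per group

Cohen's d = |M₁ − M₂| / SD_pooled = |83.4 − 79.5| / 9.2 = 3.9 / 9.2 = 0.424.
For two independent groups with equal n: n = 2·((z_{α/2} + z_β) / d)².
z_{α/2} + z_β = 1.960 + 0.842 = 2.802.
n = 2 × (2.802 / 0.424)² = 2 × 6.608² = 2 × 43.67 = 87.3.
Round up to the next whole participant.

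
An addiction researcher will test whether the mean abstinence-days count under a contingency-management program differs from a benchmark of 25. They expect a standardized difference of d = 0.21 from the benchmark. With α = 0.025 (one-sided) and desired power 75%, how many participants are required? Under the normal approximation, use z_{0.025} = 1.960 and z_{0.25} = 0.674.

For a one-sample test: n = ((z_{α} + z_β) / d)².
z_{α} + z_β = 1.960 + 0.674 = 2.634.
n = (2.634 / 0.21)² = 12.543² = 157.32.
Round up.

n = 158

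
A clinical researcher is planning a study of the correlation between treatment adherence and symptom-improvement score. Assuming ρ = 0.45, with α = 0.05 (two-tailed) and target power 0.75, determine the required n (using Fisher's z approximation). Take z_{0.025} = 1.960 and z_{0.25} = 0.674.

n = 33

Fisher's z: C = ½·ln((1+r)/(1−r)) = ½·ln(2.6364) = 0.4847.
n = ((z_{α/2} + z_β)/C)² + 3.
(1.960 + 0.674) / 0.4847 = 2.634 / 0.4847 = 5.434.
n = 5.434² + 3 = 29.53 + 3 = 32.5.
Round up.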